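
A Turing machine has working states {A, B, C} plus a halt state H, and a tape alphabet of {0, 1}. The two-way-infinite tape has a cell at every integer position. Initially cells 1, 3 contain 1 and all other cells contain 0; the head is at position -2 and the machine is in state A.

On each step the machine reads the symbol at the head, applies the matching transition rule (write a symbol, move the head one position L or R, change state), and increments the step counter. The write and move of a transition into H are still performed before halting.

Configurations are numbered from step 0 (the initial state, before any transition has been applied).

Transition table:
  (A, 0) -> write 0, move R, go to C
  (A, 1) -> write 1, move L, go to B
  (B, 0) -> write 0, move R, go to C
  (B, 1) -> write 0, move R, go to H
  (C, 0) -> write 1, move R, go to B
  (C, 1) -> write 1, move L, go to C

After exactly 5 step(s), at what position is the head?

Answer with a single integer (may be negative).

Answer: 1

Derivation:
Step 1: in state A at pos -2, read 0 -> (A,0)->write 0,move R,goto C. Now: state=C, head=-1, tape[-3..4]=00001010 (head:   ^)
Step 2: in state C at pos -1, read 0 -> (C,0)->write 1,move R,goto B. Now: state=B, head=0, tape[-3..4]=00101010 (head:    ^)
Step 3: in state B at pos 0, read 0 -> (B,0)->write 0,move R,goto C. Now: state=C, head=1, tape[-3..4]=00101010 (head:     ^)
Step 4: in state C at pos 1, read 1 -> (C,1)->write 1,move L,goto C. Now: state=C, head=0, tape[-3..4]=00101010 (head:    ^)
Step 5: in state C at pos 0, read 0 -> (C,0)->write 1,move R,goto B. Now: state=B, head=1, tape[-3..4]=00111010 (head:     ^)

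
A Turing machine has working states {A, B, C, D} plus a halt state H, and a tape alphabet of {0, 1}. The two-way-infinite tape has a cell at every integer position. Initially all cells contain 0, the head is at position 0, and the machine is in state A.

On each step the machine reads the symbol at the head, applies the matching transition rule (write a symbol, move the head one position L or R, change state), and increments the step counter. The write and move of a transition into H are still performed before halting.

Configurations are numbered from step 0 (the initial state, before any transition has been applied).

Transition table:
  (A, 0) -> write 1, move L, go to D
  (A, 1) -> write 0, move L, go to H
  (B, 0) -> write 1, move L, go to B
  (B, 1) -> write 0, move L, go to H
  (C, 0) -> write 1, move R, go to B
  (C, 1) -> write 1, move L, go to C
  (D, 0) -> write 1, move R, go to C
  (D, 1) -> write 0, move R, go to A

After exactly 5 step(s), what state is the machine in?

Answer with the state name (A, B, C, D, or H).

Answer: B

Derivation:
Step 1: in state A at pos 0, read 0 -> (A,0)->write 1,move L,goto D. Now: state=D, head=-1, tape[-2..1]=0010 (head:  ^)
Step 2: in state D at pos -1, read 0 -> (D,0)->write 1,move R,goto C. Now: state=C, head=0, tape[-2..1]=0110 (head:   ^)
Step 3: in state C at pos 0, read 1 -> (C,1)->write 1,move L,goto C. Now: state=C, head=-1, tape[-2..1]=0110 (head:  ^)
Step 4: in state C at pos -1, read 1 -> (C,1)->write 1,move L,goto C. Now: state=C, head=-2, tape[-3..1]=00110 (head:  ^)
Step 5: in state C at pos -2, read 0 -> (C,0)->write 1,move R,goto B. Now: state=B, head=-1, tape[-3..1]=01110 (head:   ^)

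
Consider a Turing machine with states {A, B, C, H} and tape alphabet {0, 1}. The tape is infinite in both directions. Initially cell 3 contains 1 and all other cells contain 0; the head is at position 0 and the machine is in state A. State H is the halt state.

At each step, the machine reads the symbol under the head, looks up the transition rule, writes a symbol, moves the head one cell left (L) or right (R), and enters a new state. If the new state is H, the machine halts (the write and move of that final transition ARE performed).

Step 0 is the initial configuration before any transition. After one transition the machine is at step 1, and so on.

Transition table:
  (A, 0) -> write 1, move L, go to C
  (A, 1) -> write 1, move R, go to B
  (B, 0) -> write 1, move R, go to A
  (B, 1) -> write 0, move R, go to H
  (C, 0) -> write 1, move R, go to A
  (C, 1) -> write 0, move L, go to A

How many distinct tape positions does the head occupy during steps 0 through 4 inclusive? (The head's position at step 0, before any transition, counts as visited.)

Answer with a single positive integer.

Answer: 4

Derivation:
Step 1: in state A at pos 0, read 0 -> (A,0)->write 1,move L,goto C. Now: state=C, head=-1, tape[-2..4]=0010010 (head:  ^)
Step 2: in state C at pos -1, read 0 -> (C,0)->write 1,move R,goto A. Now: state=A, head=0, tape[-2..4]=0110010 (head:   ^)
Step 3: in state A at pos 0, read 1 -> (A,1)->write 1,move R,goto B. Now: state=B, head=1, tape[-2..4]=0110010 (head:    ^)
Step 4: in state B at pos 1, read 0 -> (B,0)->write 1,move R,goto A. Now: state=A, head=2, tape[-2..4]=0111010 (head:     ^)
Head positions at steps 0..4: starting at 0, distinct positions visited = {-1, 0, 1, 2} -> 4 position(s)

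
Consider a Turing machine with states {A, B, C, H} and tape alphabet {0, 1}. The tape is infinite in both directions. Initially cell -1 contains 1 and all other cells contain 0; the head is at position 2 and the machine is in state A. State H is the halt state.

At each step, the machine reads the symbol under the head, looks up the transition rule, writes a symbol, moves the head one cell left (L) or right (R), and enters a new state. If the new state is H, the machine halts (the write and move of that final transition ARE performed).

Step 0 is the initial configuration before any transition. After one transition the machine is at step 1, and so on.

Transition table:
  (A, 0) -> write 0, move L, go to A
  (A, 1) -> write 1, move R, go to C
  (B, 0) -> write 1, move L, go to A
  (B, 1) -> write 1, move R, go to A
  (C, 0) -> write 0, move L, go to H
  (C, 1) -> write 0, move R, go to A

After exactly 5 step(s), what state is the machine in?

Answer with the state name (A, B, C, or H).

Answer: H

Derivation:
Step 1: in state A at pos 2, read 0 -> (A,0)->write 0,move L,goto A. Now: state=A, head=1, tape[-2..3]=010000 (head:    ^)
Step 2: in state A at pos 1, read 0 -> (A,0)->write 0,move L,goto A. Now: state=A, head=0, tape[-2..3]=010000 (head:   ^)
Step 3: in state A at pos 0, read 0 -> (A,0)->write 0,move L,goto A. Now: state=A, head=-1, tape[-2..3]=010000 (head:  ^)
Step 4: in state A at pos -1, read 1 -> (A,1)->write 1,move R,goto C. Now: state=C, head=0, tape[-2..3]=010000 (head:   ^)
Step 5: in state C at pos 0, read 0 -> (C,0)->write 0,move L,goto H. Now: state=H, head=-1, tape[-2..3]=010000 (head:  ^)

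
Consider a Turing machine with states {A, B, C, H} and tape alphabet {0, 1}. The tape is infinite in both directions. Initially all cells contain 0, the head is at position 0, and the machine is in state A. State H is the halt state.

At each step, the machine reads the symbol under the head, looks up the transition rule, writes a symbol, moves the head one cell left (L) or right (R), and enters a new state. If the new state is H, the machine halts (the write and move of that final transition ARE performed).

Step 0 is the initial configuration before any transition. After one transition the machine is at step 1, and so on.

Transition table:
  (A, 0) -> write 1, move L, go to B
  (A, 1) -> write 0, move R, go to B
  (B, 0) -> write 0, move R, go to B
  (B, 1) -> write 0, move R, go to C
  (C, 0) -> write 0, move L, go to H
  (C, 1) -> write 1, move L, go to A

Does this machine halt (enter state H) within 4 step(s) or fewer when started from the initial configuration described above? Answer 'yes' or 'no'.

Answer: yes

Derivation:
Step 1: in state A at pos 0, read 0 -> (A,0)->write 1,move L,goto B. Now: state=B, head=-1, tape[-2..1]=0010 (head:  ^)
Step 2: in state B at pos -1, read 0 -> (B,0)->write 0,move R,goto B. Now: state=B, head=0, tape[-2..1]=0010 (head:   ^)
Step 3: in state B at pos 0, read 1 -> (B,1)->write 0,move R,goto C. Now: state=C, head=1, tape[-2..2]=00000 (head:    ^)
Step 4: in state C at pos 1, read 0 -> (C,0)->write 0,move L,goto H. Now: state=H, head=0, tape[-2..2]=00000 (head:   ^)
State H reached at step 4; 4 <= 4 -> yes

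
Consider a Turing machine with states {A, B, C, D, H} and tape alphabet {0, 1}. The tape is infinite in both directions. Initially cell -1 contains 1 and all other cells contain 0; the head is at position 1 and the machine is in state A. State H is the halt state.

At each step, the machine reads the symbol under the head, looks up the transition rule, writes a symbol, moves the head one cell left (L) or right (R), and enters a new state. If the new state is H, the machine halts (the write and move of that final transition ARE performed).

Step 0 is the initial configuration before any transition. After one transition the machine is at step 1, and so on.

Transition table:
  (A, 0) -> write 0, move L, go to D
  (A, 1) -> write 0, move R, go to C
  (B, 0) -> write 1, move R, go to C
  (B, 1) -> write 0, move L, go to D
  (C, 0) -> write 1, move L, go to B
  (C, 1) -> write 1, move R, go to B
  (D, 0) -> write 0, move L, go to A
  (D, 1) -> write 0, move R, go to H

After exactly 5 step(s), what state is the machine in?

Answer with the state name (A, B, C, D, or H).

Answer: C

Derivation:
Step 1: in state A at pos 1, read 0 -> (A,0)->write 0,move L,goto D. Now: state=D, head=0, tape[-2..2]=01000 (head:   ^)
Step 2: in state D at pos 0, read 0 -> (D,0)->write 0,move L,goto A. Now: state=A, head=-1, tape[-2..2]=01000 (head:  ^)
Step 3: in state A at pos -1, read 1 -> (A,1)->write 0,move R,goto C. Now: state=C, head=0, tape[-2..2]=00000 (head:   ^)
Step 4: in state C at pos 0, read 0 -> (C,0)->write 1,move L,goto B. Now: state=B, head=-1, tape[-2..2]=00100 (head:  ^)
Step 5: in state B at pos -1, read 0 -> (B,0)->write 1,move R,goto C. Now: state=C, head=0, tape[-2..2]=01100 (head:   ^)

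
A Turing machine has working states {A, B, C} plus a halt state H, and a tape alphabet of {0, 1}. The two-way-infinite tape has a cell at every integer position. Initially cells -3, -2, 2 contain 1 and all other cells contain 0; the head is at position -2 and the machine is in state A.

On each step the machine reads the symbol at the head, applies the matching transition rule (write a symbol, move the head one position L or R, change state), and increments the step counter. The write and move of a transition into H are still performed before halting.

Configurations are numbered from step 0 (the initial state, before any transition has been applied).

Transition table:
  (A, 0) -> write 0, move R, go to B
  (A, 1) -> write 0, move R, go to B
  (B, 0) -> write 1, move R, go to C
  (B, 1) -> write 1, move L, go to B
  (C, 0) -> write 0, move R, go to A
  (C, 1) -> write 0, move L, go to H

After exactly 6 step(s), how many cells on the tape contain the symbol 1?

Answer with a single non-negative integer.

Step 1: in state A at pos -2, read 1 -> (A,1)->write 0,move R,goto B. Now: state=B, head=-1, tape[-4..3]=01000010 (head:    ^)
Step 2: in state B at pos -1, read 0 -> (B,0)->write 1,move R,goto C. Now: state=C, head=0, tape[-4..3]=01010010 (head:     ^)
Step 3: in state C at pos 0, read 0 -> (C,0)->write 0,move R,goto A. Now: state=A, head=1, tape[-4..3]=01010010 (head:      ^)
Step 4: in state A at pos 1, read 0 -> (A,0)->write 0,move R,goto B. Now: state=B, head=2, tape[-4..3]=01010010 (head:       ^)
Step 5: in state B at pos 2, read 1 -> (B,1)->write 1,move L,goto B. Now: state=B, head=1, tape[-4..3]=01010010 (head:      ^)
Step 6: in state B at pos 1, read 0 -> (B,0)->write 1,move R,goto C. Now: state=C, head=2, tape[-4..3]=01010110 (head:       ^)
Cells containing 1 after step 6: {-3, -1, 1, 2} -> 4 cell(s)

Answer: 4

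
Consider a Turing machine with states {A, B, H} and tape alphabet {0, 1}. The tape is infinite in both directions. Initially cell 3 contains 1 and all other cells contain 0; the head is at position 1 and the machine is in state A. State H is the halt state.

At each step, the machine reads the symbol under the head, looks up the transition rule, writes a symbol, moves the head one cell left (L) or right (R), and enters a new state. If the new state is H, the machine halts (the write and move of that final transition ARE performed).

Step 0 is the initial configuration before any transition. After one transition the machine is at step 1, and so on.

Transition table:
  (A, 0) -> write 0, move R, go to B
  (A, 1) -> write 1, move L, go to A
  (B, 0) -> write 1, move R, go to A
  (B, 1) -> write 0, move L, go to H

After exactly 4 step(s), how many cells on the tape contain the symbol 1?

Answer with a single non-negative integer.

Answer: 2

Derivation:
Step 1: in state A at pos 1, read 0 -> (A,0)->write 0,move R,goto B. Now: state=B, head=2, tape[0..4]=00010 (head:   ^)
Step 2: in state B at pos 2, read 0 -> (B,0)->write 1,move R,goto A. Now: state=A, head=3, tape[0..4]=00110 (head:    ^)
Step 3: in state A at pos 3, read 1 -> (A,1)->write 1,move L,goto A. Now: state=A, head=2, tape[0..4]=00110 (head:   ^)
Step 4: in state A at pos 2, read 1 -> (A,1)->write 1,move L,goto A. Now: state=A, head=1, tape[0..4]=00110 (head:  ^)
Cells containing 1 after step 4: {2, 3} -> 2 cell(s)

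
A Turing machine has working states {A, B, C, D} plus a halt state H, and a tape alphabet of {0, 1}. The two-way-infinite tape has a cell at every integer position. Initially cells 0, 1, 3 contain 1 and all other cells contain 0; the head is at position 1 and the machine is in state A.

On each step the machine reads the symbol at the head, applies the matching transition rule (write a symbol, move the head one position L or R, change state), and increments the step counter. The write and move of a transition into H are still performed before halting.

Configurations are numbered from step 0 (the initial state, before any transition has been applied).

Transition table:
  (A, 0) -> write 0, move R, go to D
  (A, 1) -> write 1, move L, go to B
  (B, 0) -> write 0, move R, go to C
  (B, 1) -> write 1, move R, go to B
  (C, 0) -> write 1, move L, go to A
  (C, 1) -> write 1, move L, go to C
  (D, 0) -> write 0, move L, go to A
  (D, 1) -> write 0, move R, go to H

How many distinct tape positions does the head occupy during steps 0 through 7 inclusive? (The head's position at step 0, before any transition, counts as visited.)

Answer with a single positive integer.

Step 1: in state A at pos 1, read 1 -> (A,1)->write 1,move L,goto B. Now: state=B, head=0, tape[-1..4]=011010 (head:  ^)
Step 2: in state B at pos 0, read 1 -> (B,1)->write 1,move R,goto B. Now: state=B, head=1, tape[-1..4]=011010 (head:   ^)
Step 3: in state B at pos 1, read 1 -> (B,1)->write 1,move R,goto B. Now: state=B, head=2, tape[-1..4]=011010 (head:    ^)
Step 4: in state B at pos 2, read 0 -> (B,0)->write 0,move R,goto C. Now: state=C, head=3, tape[-1..4]=011010 (head:     ^)
Step 5: in state C at pos 3, read 1 -> (C,1)->write 1,move L,goto C. Now: state=C, head=2, tape[-1..4]=011010 (head:    ^)
Step 6: in state C at pos 2, read 0 -> (C,0)->write 1,move L,goto A. Now: state=A, head=1, tape[-1..4]=011110 (head:   ^)
Step 7: in state A at pos 1, read 1 -> (A,1)->write 1,move L,goto B. Now: state=B, head=0, tape[-1..4]=011110 (head:  ^)
Head positions at steps 0..7: starting at 1, distinct positions visited = {0, 1, 2, 3} -> 4 position(s)

Answer: 4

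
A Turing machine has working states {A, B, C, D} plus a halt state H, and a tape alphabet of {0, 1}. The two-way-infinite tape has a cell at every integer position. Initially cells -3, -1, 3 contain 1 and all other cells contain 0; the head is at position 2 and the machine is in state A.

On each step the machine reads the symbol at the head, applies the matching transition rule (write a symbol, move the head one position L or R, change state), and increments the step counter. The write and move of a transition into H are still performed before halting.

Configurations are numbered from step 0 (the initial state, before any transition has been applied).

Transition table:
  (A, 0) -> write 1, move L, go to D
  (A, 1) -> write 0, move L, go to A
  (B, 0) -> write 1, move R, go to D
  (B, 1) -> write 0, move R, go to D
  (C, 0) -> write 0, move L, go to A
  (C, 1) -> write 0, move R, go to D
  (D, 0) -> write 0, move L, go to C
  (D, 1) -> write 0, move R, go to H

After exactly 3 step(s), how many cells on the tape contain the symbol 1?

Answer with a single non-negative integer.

Answer: 4

Derivation:
Step 1: in state A at pos 2, read 0 -> (A,0)->write 1,move L,goto D. Now: state=D, head=1, tape[-4..4]=010100110 (head:      ^)
Step 2: in state D at pos 1, read 0 -> (D,0)->write 0,move L,goto C. Now: state=C, head=0, tape[-4..4]=010100110 (head:     ^)
Step 3: in state C at pos 0, read 0 -> (C,0)->write 0,move L,goto A. Now: state=A, head=-1, tape[-4..4]=010100110 (head:    ^)
Cells containing 1 after step 3: {-3, -1, 2, 3} -> 4 cell(s)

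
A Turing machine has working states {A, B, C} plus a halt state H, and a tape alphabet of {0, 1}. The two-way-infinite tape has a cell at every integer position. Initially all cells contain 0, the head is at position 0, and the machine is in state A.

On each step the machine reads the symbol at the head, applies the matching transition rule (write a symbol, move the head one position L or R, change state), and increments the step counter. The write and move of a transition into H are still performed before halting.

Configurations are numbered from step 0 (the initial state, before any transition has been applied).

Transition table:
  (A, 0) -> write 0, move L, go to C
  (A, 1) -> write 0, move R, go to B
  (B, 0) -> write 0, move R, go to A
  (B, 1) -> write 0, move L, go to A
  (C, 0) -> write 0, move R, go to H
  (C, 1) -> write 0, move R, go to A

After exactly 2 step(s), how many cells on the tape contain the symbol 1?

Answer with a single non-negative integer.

Step 1: in state A at pos 0, read 0 -> (A,0)->write 0,move L,goto C. Now: state=C, head=-1, tape[-2..1]=0000 (head:  ^)
Step 2: in state C at pos -1, read 0 -> (C,0)->write 0,move R,goto H. Now: state=H, head=0, tape[-2..1]=0000 (head:   ^)
No cell contains 1 after step 2 -> 0 cell(s)

Answer: 0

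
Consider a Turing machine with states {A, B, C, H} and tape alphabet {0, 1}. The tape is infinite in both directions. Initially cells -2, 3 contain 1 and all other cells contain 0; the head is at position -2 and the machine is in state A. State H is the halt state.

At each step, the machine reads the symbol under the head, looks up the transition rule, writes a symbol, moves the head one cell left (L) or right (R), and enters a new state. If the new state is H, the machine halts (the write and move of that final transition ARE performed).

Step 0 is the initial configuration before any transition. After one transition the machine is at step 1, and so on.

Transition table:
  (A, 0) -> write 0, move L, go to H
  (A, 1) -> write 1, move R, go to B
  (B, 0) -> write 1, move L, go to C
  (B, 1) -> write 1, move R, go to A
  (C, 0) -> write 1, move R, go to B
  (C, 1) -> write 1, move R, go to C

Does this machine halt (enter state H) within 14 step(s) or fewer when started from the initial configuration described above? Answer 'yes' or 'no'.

Answer: yes

Derivation:
Step 1: in state A at pos -2, read 1 -> (A,1)->write 1,move R,goto B. Now: state=B, head=-1, tape[-3..4]=01000010 (head:   ^)
Step 2: in state B at pos -1, read 0 -> (B,0)->write 1,move L,goto C. Now: state=C, head=-2, tape[-3..4]=01100010 (head:  ^)
Step 3: in state C at pos -2, read 1 -> (C,1)->write 1,move R,goto C. Now: state=C, head=-1, tape[-3..4]=01100010 (head:   ^)
Step 4: in state C at pos -1, read 1 -> (C,1)->write 1,move R,goto C. Now: state=C, head=0, tape[-3..4]=01100010 (head:    ^)
Step 5: in state C at pos 0, read 0 -> (C,0)->write 1,move R,goto B. Now: state=B, head=1, tape[-3..4]=01110010 (head:     ^)
Step 6: in state B at pos 1, read 0 -> (B,0)->write 1,move L,goto C. Now: state=C, head=0, tape[-3..4]=01111010 (head:    ^)
Step 7: in state C at pos 0, read 1 -> (C,1)->write 1,move R,goto C. Now: state=C, head=1, tape[-3..4]=01111010 (head:     ^)
Step 8: in state C at pos 1, read 1 -> (C,1)->write 1,move R,goto C. Now: state=C, head=2, tape[-3..4]=01111010 (head:      ^)
Step 9: in state C at pos 2, read 0 -> (C,0)->write 1,move R,goto B. Now: state=B, head=3, tape[-3..4]=01111110 (head:       ^)
Step 10: in state B at pos 3, read 1 -> (B,1)->write 1,move R,goto A. Now: state=A, head=4, tape[-3..5]=011111100 (head:        ^)
Step 11: in state A at pos 4, read 0 -> (A,0)->write 0,move L,goto H. Now: state=H, head=3, tape[-3..5]=011111100 (head:       ^)
State H reached at step 11; 11 <= 14 -> yes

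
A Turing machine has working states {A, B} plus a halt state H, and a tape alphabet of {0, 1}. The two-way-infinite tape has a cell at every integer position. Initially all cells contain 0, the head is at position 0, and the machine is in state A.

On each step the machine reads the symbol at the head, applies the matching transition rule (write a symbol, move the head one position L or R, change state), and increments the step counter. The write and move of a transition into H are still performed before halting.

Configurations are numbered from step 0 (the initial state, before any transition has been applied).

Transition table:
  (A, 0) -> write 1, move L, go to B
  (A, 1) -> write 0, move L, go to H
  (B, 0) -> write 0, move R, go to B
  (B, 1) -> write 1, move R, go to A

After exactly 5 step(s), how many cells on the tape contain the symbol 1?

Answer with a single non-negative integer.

Answer: 2

Derivation:
Step 1: in state A at pos 0, read 0 -> (A,0)->write 1,move L,goto B. Now: state=B, head=-1, tape[-2..1]=0010 (head:  ^)
Step 2: in state B at pos -1, read 0 -> (B,0)->write 0,move R,goto B. Now: state=B, head=0, tape[-2..1]=0010 (head:   ^)
Step 3: in state B at pos 0, read 1 -> (B,1)->write 1,move R,goto A. Now: state=A, head=1, tape[-2..2]=00100 (head:    ^)
Step 4: in state A at pos 1, read 0 -> (A,0)->write 1,move L,goto B. Now: state=B, head=0, tape[-2..2]=00110 (head:   ^)
Step 5: in state B at pos 0, read 1 -> (B,1)->write 1,move R,goto A. Now: state=A, head=1, tape[-2..2]=00110 (head:    ^)
Cells containing 1 after step 5: {0, 1} -> 2 cell(s)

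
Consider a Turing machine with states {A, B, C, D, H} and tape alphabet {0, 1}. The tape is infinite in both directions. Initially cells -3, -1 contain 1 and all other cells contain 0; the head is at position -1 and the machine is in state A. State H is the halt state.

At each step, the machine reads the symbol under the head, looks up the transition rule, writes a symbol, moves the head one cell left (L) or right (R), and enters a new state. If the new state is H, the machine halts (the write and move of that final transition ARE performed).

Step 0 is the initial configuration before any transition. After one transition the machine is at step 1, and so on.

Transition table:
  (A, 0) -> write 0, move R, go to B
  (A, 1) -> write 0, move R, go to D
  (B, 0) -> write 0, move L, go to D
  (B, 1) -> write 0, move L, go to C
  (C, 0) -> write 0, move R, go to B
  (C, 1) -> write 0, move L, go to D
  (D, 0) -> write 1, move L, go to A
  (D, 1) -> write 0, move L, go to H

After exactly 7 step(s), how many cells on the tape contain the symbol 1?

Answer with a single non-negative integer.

Answer: 2

Derivation:
Step 1: in state A at pos -1, read 1 -> (A,1)->write 0,move R,goto D. Now: state=D, head=0, tape[-4..1]=010000 (head:     ^)
Step 2: in state D at pos 0, read 0 -> (D,0)->write 1,move L,goto A. Now: state=A, head=-1, tape[-4..1]=010010 (head:    ^)
Step 3: in state A at pos -1, read 0 -> (A,0)->write 0,move R,goto B. Now: state=B, head=0, tape[-4..1]=010010 (head:     ^)
Step 4: in state B at pos 0, read 1 -> (B,1)->write 0,move L,goto C. Now: state=C, head=-1, tape[-4..1]=010000 (head:    ^)
Step 5: in state C at pos -1, read 0 -> (C,0)->write 0,move R,goto B. Now: state=B, head=0, tape[-4..1]=010000 (head:     ^)
Step 6: in state B at pos 0, read 0 -> (B,0)->write 0,move L,goto D. Now: state=D, head=-1, tape[-4..1]=010000 (head:    ^)
Step 7: in state D at pos -1, read 0 -> (D,0)->write 1,move L,goto A. Now: state=A, head=-2, tape[-4..1]=010100 (head:   ^)
Cells containing 1 after step 7: {-3, -1} -> 2 cell(s)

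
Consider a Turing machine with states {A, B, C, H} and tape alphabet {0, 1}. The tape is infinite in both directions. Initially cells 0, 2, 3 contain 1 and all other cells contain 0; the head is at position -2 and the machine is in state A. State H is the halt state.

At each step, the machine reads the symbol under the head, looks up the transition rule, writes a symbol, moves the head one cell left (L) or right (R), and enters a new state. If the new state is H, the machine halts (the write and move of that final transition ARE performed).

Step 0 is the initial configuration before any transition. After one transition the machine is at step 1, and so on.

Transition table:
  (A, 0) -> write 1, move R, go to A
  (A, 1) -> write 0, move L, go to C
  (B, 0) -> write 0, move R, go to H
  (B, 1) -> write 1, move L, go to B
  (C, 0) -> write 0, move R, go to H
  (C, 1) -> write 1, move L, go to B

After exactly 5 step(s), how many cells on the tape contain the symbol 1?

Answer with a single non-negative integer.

Step 1: in state A at pos -2, read 0 -> (A,0)->write 1,move R,goto A. Now: state=A, head=-1, tape[-3..4]=01010110 (head:   ^)
Step 2: in state A at pos -1, read 0 -> (A,0)->write 1,move R,goto A. Now: state=A, head=0, tape[-3..4]=01110110 (head:    ^)
Step 3: in state A at pos 0, read 1 -> (A,1)->write 0,move L,goto C. Now: state=C, head=-1, tape[-3..4]=01100110 (head:   ^)
Step 4: in state C at pos -1, read 1 -> (C,1)->write 1,move L,goto B. Now: state=B, head=-2, tape[-3..4]=01100110 (head:  ^)
Step 5: in state B at pos -2, read 1 -> (B,1)->write 1,move L,goto B. Now: state=B, head=-3, tape[-4..4]=001100110 (head:  ^)
Cells containing 1 after step 5: {-2, -1, 2, 3} -> 4 cell(s)

Answer: 4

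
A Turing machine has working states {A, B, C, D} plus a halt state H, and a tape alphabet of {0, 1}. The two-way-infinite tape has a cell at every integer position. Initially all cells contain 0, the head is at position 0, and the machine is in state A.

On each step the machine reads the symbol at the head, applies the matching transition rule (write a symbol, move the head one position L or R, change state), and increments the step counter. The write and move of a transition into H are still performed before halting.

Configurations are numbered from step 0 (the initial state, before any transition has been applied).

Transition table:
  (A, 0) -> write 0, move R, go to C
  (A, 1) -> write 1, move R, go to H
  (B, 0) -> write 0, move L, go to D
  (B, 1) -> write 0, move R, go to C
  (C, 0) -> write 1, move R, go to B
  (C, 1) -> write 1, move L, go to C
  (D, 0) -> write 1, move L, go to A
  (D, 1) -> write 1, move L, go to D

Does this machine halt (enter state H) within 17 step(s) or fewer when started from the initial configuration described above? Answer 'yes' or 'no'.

Step 1: in state A at pos 0, read 0 -> (A,0)->write 0,move R,goto C. Now: state=C, head=1, tape[-1..2]=0000 (head:   ^)
Step 2: in state C at pos 1, read 0 -> (C,0)->write 1,move R,goto B. Now: state=B, head=2, tape[-1..3]=00100 (head:    ^)
Step 3: in state B at pos 2, read 0 -> (B,0)->write 0,move L,goto D. Now: state=D, head=1, tape[-1..3]=00100 (head:   ^)
Step 4: in state D at pos 1, read 1 -> (D,1)->write 1,move L,goto D. Now: state=D, head=0, tape[-1..3]=00100 (head:  ^)
Step 5: in state D at pos 0, read 0 -> (D,0)->write 1,move L,goto A. Now: state=A, head=-1, tape[-2..3]=001100 (head:  ^)
Step 6: in state A at pos -1, read 0 -> (A,0)->write 0,move R,goto C. Now: state=C, head=0, tape[-2..3]=001100 (head:   ^)
Step 7: in state C at pos 0, read 1 -> (C,1)->write 1,move L,goto C. Now: state=C, head=-1, tape[-2..3]=001100 (head:  ^)
Step 8: in state C at pos -1, read 0 -> (C,0)->write 1,move R,goto B. Now: state=B, head=0, tape[-2..3]=011100 (head:   ^)
Step 9: in state B at pos 0, read 1 -> (B,1)->write 0,move R,goto C. Now: state=C, head=1, tape[-2..3]=010100 (head:    ^)
Step 10: in state C at pos 1, read 1 -> (C,1)->write 1,move L,goto C. Now: state=C, head=0, tape[-2..3]=010100 (head:   ^)
Step 11: in state C at pos 0, read 0 -> (C,0)->write 1,move R,goto B. Now: state=B, head=1, tape[-2..3]=011100 (head:    ^)
Step 12: in state B at pos 1, read 1 -> (B,1)->write 0,move R,goto C. Now: state=C, head=2, tape[-2..3]=011000 (head:     ^)
Step 13: in state C at pos 2, read 0 -> (C,0)->write 1,move R,goto B. Now: state=B, head=3, tape[-2..4]=0110100 (head:      ^)
Step 14: in state B at pos 3, read 0 -> (B,0)->write 0,move L,goto D. Now: state=D, head=2, tape[-2..4]=0110100 (head:     ^)
Step 15: in state D at pos 2, read 1 -> (D,1)->write 1,move L,goto D. Now: state=D, head=1, tape[-2..4]=0110100 (head:    ^)
Step 16: in state D at pos 1, read 0 -> (D,0)->write 1,move L,goto A. Now: state=A, head=0, tape[-2..4]=0111100 (head:   ^)
Step 17: in state A at pos 0, read 1 -> (A,1)->write 1,move R,goto H. Now: state=H, head=1, tape[-2..4]=0111100 (head:    ^)
State H reached at step 17; 17 <= 17 -> yes

Answer: yes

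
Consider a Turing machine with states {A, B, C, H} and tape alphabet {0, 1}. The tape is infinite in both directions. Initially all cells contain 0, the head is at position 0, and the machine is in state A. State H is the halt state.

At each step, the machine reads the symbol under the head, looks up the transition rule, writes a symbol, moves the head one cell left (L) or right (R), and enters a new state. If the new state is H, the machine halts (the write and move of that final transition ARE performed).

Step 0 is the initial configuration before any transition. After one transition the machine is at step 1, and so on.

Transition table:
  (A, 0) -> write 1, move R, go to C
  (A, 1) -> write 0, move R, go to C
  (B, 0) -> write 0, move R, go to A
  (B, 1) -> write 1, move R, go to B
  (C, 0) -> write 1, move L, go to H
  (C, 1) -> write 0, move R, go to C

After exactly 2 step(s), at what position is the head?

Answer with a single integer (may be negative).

Answer: 0

Derivation:
Step 1: in state A at pos 0, read 0 -> (A,0)->write 1,move R,goto C. Now: state=C, head=1, tape[-1..2]=0100 (head:   ^)
Step 2: in state C at pos 1, read 0 -> (C,0)->write 1,move L,goto H. Now: state=H, head=0, tape[-1..2]=0110 (head:  ^)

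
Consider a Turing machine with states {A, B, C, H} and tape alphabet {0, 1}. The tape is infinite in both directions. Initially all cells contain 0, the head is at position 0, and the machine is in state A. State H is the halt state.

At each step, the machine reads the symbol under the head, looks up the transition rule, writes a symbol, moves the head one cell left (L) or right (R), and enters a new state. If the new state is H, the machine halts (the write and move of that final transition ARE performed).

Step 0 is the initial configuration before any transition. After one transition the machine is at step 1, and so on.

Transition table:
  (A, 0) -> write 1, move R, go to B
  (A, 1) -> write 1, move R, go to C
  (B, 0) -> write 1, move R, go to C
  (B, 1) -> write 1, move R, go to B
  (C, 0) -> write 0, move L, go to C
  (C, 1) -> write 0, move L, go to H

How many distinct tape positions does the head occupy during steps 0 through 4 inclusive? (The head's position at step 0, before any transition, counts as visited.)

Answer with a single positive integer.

Step 1: in state A at pos 0, read 0 -> (A,0)->write 1,move R,goto B. Now: state=B, head=1, tape[-1..2]=0100 (head:   ^)
Step 2: in state B at pos 1, read 0 -> (B,0)->write 1,move R,goto C. Now: state=C, head=2, tape[-1..3]=01100 (head:    ^)
Step 3: in state C at pos 2, read 0 -> (C,0)->write 0,move L,goto C. Now: state=C, head=1, tape[-1..3]=01100 (head:   ^)
Step 4: in state C at pos 1, read 1 -> (C,1)->write 0,move L,goto H. Now: state=H, head=0, tape[-1..3]=01000 (head:  ^)
Head positions at steps 0..4: starting at 0, distinct positions visited = {0, 1, 2} -> 3 position(s)

Answer: 3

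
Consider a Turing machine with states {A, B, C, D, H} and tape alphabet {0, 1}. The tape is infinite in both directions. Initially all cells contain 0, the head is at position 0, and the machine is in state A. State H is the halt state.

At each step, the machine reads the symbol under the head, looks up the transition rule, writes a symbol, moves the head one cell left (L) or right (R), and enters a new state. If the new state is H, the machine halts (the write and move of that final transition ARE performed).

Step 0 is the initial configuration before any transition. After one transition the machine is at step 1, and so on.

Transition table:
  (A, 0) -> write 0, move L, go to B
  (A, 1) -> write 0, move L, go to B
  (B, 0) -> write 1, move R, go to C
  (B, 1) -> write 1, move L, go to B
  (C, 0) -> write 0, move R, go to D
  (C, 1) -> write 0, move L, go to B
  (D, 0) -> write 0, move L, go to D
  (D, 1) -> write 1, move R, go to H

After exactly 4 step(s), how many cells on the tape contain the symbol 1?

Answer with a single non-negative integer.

Answer: 1

Derivation:
Step 1: in state A at pos 0, read 0 -> (A,0)->write 0,move L,goto B. Now: state=B, head=-1, tape[-2..1]=0000 (head:  ^)
Step 2: in state B at pos -1, read 0 -> (B,0)->write 1,move R,goto C. Now: state=C, head=0, tape[-2..1]=0100 (head:   ^)
Step 3: in state C at pos 0, read 0 -> (C,0)->write 0,move R,goto D. Now: state=D, head=1, tape[-2..2]=01000 (head:    ^)
Step 4: in state D at pos 1, read 0 -> (D,0)->write 0,move L,goto D. Now: state=D, head=0, tape[-2..2]=01000 (head:   ^)
Cells containing 1 after step 4: {-1} -> 1 cell(s)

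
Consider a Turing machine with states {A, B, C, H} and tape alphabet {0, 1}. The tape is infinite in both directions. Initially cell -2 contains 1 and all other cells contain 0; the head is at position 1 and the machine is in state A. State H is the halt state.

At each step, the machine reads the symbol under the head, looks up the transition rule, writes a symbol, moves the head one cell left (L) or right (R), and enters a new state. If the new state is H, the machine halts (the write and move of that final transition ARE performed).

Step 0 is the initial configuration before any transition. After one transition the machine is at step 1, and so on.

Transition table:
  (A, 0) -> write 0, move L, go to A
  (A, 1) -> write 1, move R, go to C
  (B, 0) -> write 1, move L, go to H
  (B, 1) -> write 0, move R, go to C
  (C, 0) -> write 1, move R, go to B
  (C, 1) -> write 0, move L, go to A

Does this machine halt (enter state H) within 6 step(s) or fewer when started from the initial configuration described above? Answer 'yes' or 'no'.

Step 1: in state A at pos 1, read 0 -> (A,0)->write 0,move L,goto A. Now: state=A, head=0, tape[-3..2]=010000 (head:    ^)
Step 2: in state A at pos 0, read 0 -> (A,0)->write 0,move L,goto A. Now: state=A, head=-1, tape[-3..2]=010000 (head:   ^)
Step 3: in state A at pos -1, read 0 -> (A,0)->write 0,move L,goto A. Now: state=A, head=-2, tape[-3..2]=010000 (head:  ^)
Step 4: in state A at pos -2, read 1 -> (A,1)->write 1,move R,goto C. Now: state=C, head=-1, tape[-3..2]=010000 (head:   ^)
Step 5: in state C at pos -1, read 0 -> (C,0)->write 1,move R,goto B. Now: state=B, head=0, tape[-3..2]=011000 (head:    ^)
Step 6: in state B at pos 0, read 0 -> (B,0)->write 1,move L,goto H. Now: state=H, head=-1, tape[-3..2]=011100 (head:   ^)
State H reached at step 6; 6 <= 6 -> yes

Answer: yes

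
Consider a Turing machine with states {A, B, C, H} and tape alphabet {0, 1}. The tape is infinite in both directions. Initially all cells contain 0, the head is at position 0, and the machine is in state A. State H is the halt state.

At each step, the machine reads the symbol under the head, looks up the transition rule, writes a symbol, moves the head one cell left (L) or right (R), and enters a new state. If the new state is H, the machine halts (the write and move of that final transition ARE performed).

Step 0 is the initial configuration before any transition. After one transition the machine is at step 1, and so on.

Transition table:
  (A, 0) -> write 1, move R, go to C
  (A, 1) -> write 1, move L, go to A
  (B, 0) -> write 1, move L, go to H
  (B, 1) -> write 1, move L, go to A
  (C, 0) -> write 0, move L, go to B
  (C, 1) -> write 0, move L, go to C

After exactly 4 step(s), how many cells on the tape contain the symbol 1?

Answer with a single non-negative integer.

Answer: 2

Derivation:
Step 1: in state A at pos 0, read 0 -> (A,0)->write 1,move R,goto C. Now: state=C, head=1, tape[-1..2]=0100 (head:   ^)
Step 2: in state C at pos 1, read 0 -> (C,0)->write 0,move L,goto B. Now: state=B, head=0, tape[-1..2]=0100 (head:  ^)
Step 3: in state B at pos 0, read 1 -> (B,1)->write 1,move L,goto A. Now: state=A, head=-1, tape[-2..2]=00100 (head:  ^)
Step 4: in state A at pos -1, read 0 -> (A,0)->write 1,move R,goto C. Now: state=C, head=0, tape[-2..2]=01100 (head:   ^)
Cells containing 1 after step 4: {-1, 0} -> 2 cell(s)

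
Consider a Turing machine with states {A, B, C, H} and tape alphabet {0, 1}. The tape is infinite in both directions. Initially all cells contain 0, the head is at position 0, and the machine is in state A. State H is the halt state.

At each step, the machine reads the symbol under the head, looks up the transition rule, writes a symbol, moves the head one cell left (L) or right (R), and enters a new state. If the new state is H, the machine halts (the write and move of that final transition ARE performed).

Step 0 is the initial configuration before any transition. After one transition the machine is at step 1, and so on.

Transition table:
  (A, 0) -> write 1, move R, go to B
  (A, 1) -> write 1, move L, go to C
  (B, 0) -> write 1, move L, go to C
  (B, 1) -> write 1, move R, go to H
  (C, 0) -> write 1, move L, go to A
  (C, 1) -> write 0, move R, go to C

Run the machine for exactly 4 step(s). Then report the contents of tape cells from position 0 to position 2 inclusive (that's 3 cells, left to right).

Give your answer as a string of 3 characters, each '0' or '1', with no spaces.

Step 1: in state A at pos 0, read 0 -> (A,0)->write 1,move R,goto B. Now: state=B, head=1, tape[-1..2]=0100 (head:   ^)
Step 2: in state B at pos 1, read 0 -> (B,0)->write 1,move L,goto C. Now: state=C, head=0, tape[-1..2]=0110 (head:  ^)
Step 3: in state C at pos 0, read 1 -> (C,1)->write 0,move R,goto C. Now: state=C, head=1, tape[-1..2]=0010 (head:   ^)
Step 4: in state C at pos 1, read 1 -> (C,1)->write 0,move R,goto C. Now: state=C, head=2, tape[-1..3]=00000 (head:    ^)

Answer: 000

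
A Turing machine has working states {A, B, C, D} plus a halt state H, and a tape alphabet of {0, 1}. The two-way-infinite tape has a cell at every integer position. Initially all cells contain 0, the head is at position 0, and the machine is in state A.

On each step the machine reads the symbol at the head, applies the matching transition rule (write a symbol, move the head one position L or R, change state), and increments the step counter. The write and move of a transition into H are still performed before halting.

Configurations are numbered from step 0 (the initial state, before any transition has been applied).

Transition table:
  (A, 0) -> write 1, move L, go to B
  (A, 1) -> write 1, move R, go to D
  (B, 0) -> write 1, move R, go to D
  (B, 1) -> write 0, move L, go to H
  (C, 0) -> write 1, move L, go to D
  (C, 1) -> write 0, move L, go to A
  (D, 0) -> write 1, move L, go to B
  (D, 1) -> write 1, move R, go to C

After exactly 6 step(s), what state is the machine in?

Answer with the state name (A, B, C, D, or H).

Answer: A

Derivation:
Step 1: in state A at pos 0, read 0 -> (A,0)->write 1,move L,goto B. Now: state=B, head=-1, tape[-2..1]=0010 (head:  ^)
Step 2: in state B at pos -1, read 0 -> (B,0)->write 1,move R,goto D. Now: state=D, head=0, tape[-2..1]=0110 (head:   ^)
Step 3: in state D at pos 0, read 1 -> (D,1)->write 1,move R,goto C. Now: state=C, head=1, tape[-2..2]=01100 (head:    ^)
Step 4: in state C at pos 1, read 0 -> (C,0)->write 1,move L,goto D. Now: state=D, head=0, tape[-2..2]=01110 (head:   ^)
Step 5: in state D at pos 0, read 1 -> (D,1)->write 1,move R,goto C. Now: state=C, head=1, tape[-2..2]=01110 (head:    ^)
Step 6: in state C at pos 1, read 1 -> (C,1)->write 0,move L,goto A. Now: state=A, head=0, tape[-2..2]=01100 (head:   ^)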